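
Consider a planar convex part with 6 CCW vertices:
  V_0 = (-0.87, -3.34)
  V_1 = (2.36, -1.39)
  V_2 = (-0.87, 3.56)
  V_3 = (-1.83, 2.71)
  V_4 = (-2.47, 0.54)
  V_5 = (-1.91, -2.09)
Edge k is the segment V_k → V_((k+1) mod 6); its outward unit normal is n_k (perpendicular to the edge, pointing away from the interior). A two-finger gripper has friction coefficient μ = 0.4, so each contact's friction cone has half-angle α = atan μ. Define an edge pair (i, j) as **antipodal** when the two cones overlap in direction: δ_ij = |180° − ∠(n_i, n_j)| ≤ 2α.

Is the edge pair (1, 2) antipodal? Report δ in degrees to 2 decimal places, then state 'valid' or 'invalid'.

α = atan 0.4 = 21.80°;  2α = 43.60°
edge 1: e_1 = (-3.23, +4.95);  n_1 = (+0.8375, +0.5465)
edge 2: e_2 = (-0.96, -0.85);  n_2 = (-0.6629, +0.7487)
∠(n_1, n_2) = 98.40°
δ = |180° − 98.40°| = 81.60°
81.60° > 2α = 43.60°  →  invalid

δ = 81.60°, invalid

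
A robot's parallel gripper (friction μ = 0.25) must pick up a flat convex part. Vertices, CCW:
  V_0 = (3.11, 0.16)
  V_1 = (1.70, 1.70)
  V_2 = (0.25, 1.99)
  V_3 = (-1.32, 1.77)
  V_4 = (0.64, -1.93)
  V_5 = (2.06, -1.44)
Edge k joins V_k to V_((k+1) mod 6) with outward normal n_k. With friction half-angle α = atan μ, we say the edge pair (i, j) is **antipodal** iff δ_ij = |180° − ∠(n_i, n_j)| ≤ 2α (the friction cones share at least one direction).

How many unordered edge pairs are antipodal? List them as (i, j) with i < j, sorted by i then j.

count = 2; pairs: (0,3), (2,4)

α = atan 0.25 = 14.04°;  2α = 28.07°
n_0 = (+0.7376, +0.6753)
n_1 = (+0.1961, +0.9806)
n_2 = (-0.1388, +0.9903)
n_3 = (-0.8837, -0.4681)
n_4 = (+0.3262, -0.9453)
n_5 = (+0.8360, -0.5487)
  (0,1): δ = 143.79°  ·
  (0,2): δ = 124.50°  ·
  (0,3): δ = 14.57°  ✓
  (0,4): δ = 66.56°  ·
  (0,5): δ = 104.25°  ·
  (1,2): δ = 160.71°  ·
  (1,3): δ = 50.78°  ·
  (1,4): δ = 30.35°  ·
  (1,5): δ = 68.04°  ·
  (2,3): δ = 70.07°  ·
  (2,4): δ = 11.06°  ✓
  (2,5): δ = 48.75°  ·
  (3,4): δ = 98.87°  ·
  (3,5): δ = 61.19°  ·
  (4,5): δ = 142.31°  ·
antipodal pairs: 2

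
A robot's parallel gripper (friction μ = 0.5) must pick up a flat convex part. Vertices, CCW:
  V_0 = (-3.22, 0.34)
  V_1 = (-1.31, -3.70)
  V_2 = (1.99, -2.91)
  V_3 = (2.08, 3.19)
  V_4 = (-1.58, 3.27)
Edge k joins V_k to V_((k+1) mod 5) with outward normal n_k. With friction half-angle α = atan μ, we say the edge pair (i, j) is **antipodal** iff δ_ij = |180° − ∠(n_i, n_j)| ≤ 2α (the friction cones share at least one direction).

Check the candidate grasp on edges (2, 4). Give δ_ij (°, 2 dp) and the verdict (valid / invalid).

α = atan 0.5 = 26.57°;  2α = 53.13°
edge 2: e_2 = (+0.09, +6.10);  n_2 = (+0.9999, -0.0148)
edge 4: e_4 = (-1.64, -2.93);  n_4 = (-0.8726, +0.4884)
∠(n_2, n_4) = 151.61°
δ = |180° − 151.61°| = 28.39°
28.39° ≤ 2α = 53.13°  →  valid

δ = 28.39°, valid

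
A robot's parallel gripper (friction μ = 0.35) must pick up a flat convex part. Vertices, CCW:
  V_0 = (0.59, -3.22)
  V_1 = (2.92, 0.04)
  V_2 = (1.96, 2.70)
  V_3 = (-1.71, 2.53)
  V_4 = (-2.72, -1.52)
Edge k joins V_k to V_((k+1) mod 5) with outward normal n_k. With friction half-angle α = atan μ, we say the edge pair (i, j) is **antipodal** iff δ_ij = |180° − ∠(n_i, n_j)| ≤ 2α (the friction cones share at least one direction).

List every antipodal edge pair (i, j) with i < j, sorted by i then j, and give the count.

count = 3; pairs: (0,3), (1,3), (2,4)

α = atan 0.35 = 19.29°;  2α = 38.58°
n_0 = (+0.8136, -0.5815)
n_1 = (+0.9406, +0.3395)
n_2 = (-0.0463, +0.9989)
n_3 = (-0.9703, +0.2420)
n_4 = (-0.4569, -0.8895)
  (0,1): δ = 124.60°  ·
  (0,2): δ = 51.79°  ·
  (0,3): δ = 21.55°  ✓
  (0,4): δ = 98.37°  ·
  (1,2): δ = 107.19°  ·
  (1,3): δ = 33.85°  ✓
  (1,4): δ = 42.97°  ·
  (2,3): δ = 106.66°  ·
  (2,4): δ = 29.84°  ✓
  (3,4): δ = 103.18°  ·
antipodal pairs: 3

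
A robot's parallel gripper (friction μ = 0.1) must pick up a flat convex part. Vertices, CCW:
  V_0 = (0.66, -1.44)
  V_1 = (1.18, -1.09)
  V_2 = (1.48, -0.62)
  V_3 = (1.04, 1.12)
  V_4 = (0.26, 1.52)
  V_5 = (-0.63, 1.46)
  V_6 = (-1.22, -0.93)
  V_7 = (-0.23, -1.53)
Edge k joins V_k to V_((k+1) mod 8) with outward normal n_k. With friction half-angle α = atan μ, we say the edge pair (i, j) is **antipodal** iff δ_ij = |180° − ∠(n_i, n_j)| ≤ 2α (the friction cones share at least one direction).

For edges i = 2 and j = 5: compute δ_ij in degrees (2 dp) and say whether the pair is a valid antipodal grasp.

α = atan 0.1 = 5.71°;  2α = 11.42°
edge 2: e_2 = (-0.44, +1.74);  n_2 = (+0.9695, +0.2452)
edge 5: e_5 = (-0.59, -2.39);  n_5 = (-0.9709, +0.2397)
∠(n_2, n_5) = 151.94°
δ = |180° − 151.94°| = 28.06°
28.06° > 2α = 11.42°  →  invalid

δ = 28.06°, invalid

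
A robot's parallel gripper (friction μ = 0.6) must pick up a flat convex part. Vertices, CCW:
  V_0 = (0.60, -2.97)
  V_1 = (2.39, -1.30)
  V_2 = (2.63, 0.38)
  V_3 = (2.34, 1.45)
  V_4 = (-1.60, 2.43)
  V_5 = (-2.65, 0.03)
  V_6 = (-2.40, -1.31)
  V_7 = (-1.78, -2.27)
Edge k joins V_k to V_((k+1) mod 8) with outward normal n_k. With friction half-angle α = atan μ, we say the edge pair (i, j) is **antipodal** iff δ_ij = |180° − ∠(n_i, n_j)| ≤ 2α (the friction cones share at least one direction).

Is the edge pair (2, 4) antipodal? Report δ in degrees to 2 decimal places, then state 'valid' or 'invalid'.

δ = 38.79°, valid

α = atan 0.6 = 30.96°;  2α = 61.93°
edge 2: e_2 = (-0.29, +1.07);  n_2 = (+0.9652, +0.2616)
edge 4: e_4 = (-1.05, -2.40);  n_4 = (-0.9162, +0.4008)
∠(n_2, n_4) = 141.21°
δ = |180° − 141.21°| = 38.79°
38.79° ≤ 2α = 61.93°  →  valid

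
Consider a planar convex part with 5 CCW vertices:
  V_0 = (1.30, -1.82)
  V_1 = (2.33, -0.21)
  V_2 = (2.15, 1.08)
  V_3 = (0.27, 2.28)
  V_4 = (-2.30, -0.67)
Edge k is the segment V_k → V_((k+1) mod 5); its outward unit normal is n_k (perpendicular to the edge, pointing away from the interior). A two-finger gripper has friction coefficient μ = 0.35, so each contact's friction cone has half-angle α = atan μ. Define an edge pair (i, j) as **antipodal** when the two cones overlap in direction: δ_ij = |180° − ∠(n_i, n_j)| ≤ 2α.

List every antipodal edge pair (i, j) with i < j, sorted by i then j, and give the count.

α = atan 0.35 = 19.29°;  2α = 38.58°
n_0 = (+0.8424, -0.5389)
n_1 = (+0.9904, +0.1382)
n_2 = (+0.5380, +0.8429)
n_3 = (-0.7540, +0.6569)
n_4 = (-0.3043, -0.9526)
  (0,1): δ = 139.45°  ·
  (0,2): δ = 89.94°  ·
  (0,3): δ = 8.45°  ✓
  (0,4): δ = 104.89°  ·
  (1,2): δ = 130.49°  ·
  (1,3): δ = 49.01°  ·
  (1,4): δ = 64.34°  ·
  (2,3): δ = 98.51°  ·
  (2,4): δ = 14.83°  ✓
  (3,4): δ = 66.65°  ·
antipodal pairs: 2

count = 2; pairs: (0,3), (2,4)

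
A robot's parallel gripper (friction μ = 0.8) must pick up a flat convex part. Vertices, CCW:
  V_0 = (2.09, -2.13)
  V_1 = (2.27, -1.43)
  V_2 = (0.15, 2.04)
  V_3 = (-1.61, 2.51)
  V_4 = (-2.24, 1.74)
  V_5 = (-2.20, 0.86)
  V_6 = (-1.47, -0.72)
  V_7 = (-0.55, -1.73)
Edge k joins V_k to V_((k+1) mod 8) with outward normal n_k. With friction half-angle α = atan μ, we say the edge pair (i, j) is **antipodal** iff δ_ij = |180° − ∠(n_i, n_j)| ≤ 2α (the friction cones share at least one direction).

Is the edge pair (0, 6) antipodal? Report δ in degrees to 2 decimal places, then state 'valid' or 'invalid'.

δ = 56.75°, valid

α = atan 0.8 = 38.66°;  2α = 77.32°
edge 0: e_0 = (+0.18, +0.70);  n_0 = (+0.9685, -0.2490)
edge 6: e_6 = (+0.92, -1.01);  n_6 = (-0.7393, -0.6734)
∠(n_0, n_6) = 123.25°
δ = |180° − 123.25°| = 56.75°
56.75° ≤ 2α = 77.32°  →  valid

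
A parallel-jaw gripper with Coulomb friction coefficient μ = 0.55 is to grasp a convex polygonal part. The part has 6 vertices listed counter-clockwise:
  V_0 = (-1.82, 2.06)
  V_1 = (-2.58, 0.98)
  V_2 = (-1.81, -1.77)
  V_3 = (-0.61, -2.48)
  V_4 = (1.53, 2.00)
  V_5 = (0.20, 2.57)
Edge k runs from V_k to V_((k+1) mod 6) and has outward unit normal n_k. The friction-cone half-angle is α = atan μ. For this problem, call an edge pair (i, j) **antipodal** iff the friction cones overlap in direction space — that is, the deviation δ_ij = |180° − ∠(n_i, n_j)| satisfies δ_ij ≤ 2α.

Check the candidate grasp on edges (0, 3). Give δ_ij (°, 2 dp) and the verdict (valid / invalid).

δ = 9.60°, valid

α = atan 0.55 = 28.81°;  2α = 57.62°
edge 0: e_0 = (-0.76, -1.08);  n_0 = (-0.8178, +0.5755)
edge 3: e_3 = (+2.14, +4.48);  n_3 = (+0.9023, -0.4310)
∠(n_0, n_3) = 170.40°
δ = |180° − 170.40°| = 9.60°
9.60° ≤ 2α = 57.62°  →  valid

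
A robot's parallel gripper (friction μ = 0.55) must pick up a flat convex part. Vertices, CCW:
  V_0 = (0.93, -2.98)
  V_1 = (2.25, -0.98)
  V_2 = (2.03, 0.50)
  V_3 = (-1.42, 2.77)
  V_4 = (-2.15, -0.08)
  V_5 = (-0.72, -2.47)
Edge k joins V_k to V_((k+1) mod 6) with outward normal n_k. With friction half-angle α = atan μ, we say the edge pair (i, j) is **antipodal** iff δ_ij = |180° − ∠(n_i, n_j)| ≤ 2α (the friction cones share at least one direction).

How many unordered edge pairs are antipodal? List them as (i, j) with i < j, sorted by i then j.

count = 5; pairs: (0,3), (1,3), (1,4), (2,4), (2,5)

α = atan 0.55 = 28.81°;  2α = 57.62°
n_0 = (+0.8346, -0.5508)
n_1 = (+0.9891, +0.1470)
n_2 = (+0.5497, +0.8354)
n_3 = (-0.9687, +0.2481)
n_4 = (-0.8581, -0.5134)
n_5 = (-0.2953, -0.9554)
  (0,1): δ = 138.12°  ·
  (0,2): δ = 89.92°  ·
  (0,3): δ = 19.06°  ✓
  (0,4): δ = 64.32°  ·
  (0,5): δ = 106.25°  ·
  (1,2): δ = 131.80°  ·
  (1,3): δ = 22.82°  ✓
  (1,4): δ = 22.44°  ✓
  (1,5): δ = 64.37°  ·
  (2,3): δ = 71.02°  ·
  (2,4): δ = 25.76°  ✓
  (2,5): δ = 16.17°  ✓
  (3,4): δ = 134.74°  ·
  (3,5): δ = 92.81°  ·
  (4,5): δ = 138.07°  ·
antipodal pairs: 5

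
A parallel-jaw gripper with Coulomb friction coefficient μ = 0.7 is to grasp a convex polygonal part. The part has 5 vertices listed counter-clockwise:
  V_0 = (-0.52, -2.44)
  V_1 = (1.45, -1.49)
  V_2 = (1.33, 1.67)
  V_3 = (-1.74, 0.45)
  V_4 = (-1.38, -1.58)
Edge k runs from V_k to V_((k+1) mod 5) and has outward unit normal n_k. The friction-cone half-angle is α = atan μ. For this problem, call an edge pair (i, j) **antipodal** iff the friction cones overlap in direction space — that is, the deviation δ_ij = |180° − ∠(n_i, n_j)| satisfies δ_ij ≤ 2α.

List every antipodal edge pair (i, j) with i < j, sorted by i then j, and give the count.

α = atan 0.7 = 34.99°;  2α = 69.98°
n_0 = (+0.4344, -0.9007)
n_1 = (+0.9993, +0.0379)
n_2 = (-0.3693, +0.9293)
n_3 = (-0.9846, -0.1746)
n_4 = (-0.7071, -0.7071)
  (0,1): δ = 113.57°  ·
  (0,2): δ = 4.07°  ✓
  (0,3): δ = 74.31°  ·
  (0,4): δ = 109.26°  ·
  (1,2): δ = 70.50°  ·
  (1,3): δ = 7.88°  ✓
  (1,4): δ = 42.83°  ✓
  (2,3): δ = 101.62°  ·
  (2,4): δ = 66.67°  ✓
  (3,4): δ = 145.06°  ·
antipodal pairs: 4

count = 4; pairs: (0,2), (1,3), (1,4), (2,4)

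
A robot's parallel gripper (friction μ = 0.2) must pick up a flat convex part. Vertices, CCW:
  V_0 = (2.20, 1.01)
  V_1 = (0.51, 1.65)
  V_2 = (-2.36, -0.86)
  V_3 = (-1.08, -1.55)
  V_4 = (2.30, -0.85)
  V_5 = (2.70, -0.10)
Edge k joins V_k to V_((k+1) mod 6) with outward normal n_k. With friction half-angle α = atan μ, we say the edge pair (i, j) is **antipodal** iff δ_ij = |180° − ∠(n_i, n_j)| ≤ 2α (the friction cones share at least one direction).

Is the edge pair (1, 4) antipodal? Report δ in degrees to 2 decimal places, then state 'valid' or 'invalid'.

α = atan 0.2 = 11.31°;  2α = 22.62°
edge 1: e_1 = (-2.87, -2.51);  n_1 = (-0.6583, +0.7527)
edge 4: e_4 = (+0.40, +0.75);  n_4 = (+0.8824, -0.4706)
∠(n_1, n_4) = 159.24°
δ = |180° − 159.24°| = 20.76°
20.76° ≤ 2α = 22.62°  →  valid

δ = 20.76°, valid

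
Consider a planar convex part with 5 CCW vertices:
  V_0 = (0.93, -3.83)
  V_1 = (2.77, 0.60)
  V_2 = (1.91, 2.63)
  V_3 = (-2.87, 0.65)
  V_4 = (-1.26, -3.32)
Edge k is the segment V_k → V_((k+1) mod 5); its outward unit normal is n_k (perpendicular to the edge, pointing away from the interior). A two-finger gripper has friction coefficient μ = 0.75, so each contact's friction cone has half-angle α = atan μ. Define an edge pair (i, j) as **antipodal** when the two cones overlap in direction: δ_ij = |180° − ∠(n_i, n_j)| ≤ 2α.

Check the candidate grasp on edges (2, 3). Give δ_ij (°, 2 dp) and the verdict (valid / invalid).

δ = 90.43°, invalid

α = atan 0.75 = 36.87°;  2α = 73.74°
edge 2: e_2 = (-4.78, -1.98);  n_2 = (-0.3827, +0.9239)
edge 3: e_3 = (+1.61, -3.97);  n_3 = (-0.9267, -0.3758)
∠(n_2, n_3) = 89.57°
δ = |180° − 89.57°| = 90.43°
90.43° > 2α = 73.74°  →  invalid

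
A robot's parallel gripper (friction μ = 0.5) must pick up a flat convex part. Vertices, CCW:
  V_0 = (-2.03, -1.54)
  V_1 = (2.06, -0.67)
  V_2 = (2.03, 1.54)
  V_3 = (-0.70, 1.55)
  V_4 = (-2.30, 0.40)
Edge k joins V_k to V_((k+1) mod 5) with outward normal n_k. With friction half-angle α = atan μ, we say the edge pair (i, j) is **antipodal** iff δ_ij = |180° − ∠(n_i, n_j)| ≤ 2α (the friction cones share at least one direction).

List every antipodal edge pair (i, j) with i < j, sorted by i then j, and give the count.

α = atan 0.5 = 26.57°;  2α = 53.13°
n_0 = (+0.2081, -0.9781)
n_1 = (+0.9999, +0.0136)
n_2 = (+0.0037, +1.0000)
n_3 = (-0.5836, +0.8120)
n_4 = (-0.9905, -0.1378)
  (0,1): δ = 101.23°  ·
  (0,2): δ = 12.22°  ✓
  (0,3): δ = 23.70°  ✓
  (0,4): δ = 85.91°  ·
  (1,2): δ = 90.99°  ·
  (1,3): δ = 55.07°  ·
  (1,4): δ = 7.15°  ✓
  (2,3): δ = 144.08°  ·
  (2,4): δ = 81.87°  ·
  (3,4): δ = 117.78°  ·
antipodal pairs: 3

count = 3; pairs: (0,2), (0,3), (1,4)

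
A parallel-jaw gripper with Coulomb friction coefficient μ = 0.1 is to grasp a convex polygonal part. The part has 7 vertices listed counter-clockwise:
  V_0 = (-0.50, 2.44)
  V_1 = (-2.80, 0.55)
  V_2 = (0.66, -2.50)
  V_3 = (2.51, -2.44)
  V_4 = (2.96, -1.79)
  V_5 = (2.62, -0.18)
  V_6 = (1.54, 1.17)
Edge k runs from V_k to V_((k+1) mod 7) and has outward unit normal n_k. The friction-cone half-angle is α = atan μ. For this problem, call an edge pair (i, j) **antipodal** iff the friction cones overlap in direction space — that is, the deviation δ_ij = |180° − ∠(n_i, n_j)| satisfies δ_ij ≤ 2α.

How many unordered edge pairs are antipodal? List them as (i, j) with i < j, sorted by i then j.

α = atan 0.1 = 5.71°;  2α = 11.42°
n_0 = (-0.6349, +0.7726)
n_1 = (-0.6613, -0.7502)
n_2 = (+0.0324, -0.9995)
n_3 = (+0.8222, -0.5692)
n_4 = (+0.9784, +0.2066)
n_5 = (+0.7809, +0.6247)
n_6 = (+0.5285, +0.8489)
  (0,1): δ = 80.81°  ·
  (0,2): δ = 37.55°  ·
  (0,3): δ = 15.89°  ·
  (0,4): δ = 62.51°  ·
  (0,5): δ = 89.25°  ·
  (0,6): δ = 108.68°  ·
  (1,2): δ = 136.75°  ·
  (1,3): δ = 83.30°  ·
  (1,4): δ = 36.68°  ·
  (1,5): δ = 9.94°  ✓
  (1,6): δ = 9.49°  ✓
  (2,3): δ = 126.55°  ·
  (2,4): δ = 79.93°  ·
  (2,5): δ = 53.20°  ·
  (2,6): δ = 33.76°  ·
  (3,4): δ = 133.38°  ·
  (3,5): δ = 106.65°  ·
  (3,6): δ = 87.21°  ·
  (4,5): δ = 153.26°  ·
  (4,6): δ = 133.83°  ·
  (5,6): δ = 160.56°  ·
antipodal pairs: 2

count = 2; pairs: (1,5), (1,6)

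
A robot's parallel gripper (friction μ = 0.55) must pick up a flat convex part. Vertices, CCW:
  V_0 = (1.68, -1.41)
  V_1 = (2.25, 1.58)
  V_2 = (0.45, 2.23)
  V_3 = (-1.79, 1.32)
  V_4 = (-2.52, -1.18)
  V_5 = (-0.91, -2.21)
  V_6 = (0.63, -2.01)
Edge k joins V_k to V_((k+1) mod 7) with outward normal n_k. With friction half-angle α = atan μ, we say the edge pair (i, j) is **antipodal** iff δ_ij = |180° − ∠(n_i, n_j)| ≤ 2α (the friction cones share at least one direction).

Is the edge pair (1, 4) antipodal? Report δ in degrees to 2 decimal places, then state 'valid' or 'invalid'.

δ = 12.75°, valid

α = atan 0.55 = 28.81°;  2α = 57.62°
edge 1: e_1 = (-1.80, +0.65);  n_1 = (+0.3396, +0.9406)
edge 4: e_4 = (+1.61, -1.03);  n_4 = (-0.5389, -0.8424)
∠(n_1, n_4) = 167.25°
δ = |180° − 167.25°| = 12.75°
12.75° ≤ 2α = 57.62°  →  valid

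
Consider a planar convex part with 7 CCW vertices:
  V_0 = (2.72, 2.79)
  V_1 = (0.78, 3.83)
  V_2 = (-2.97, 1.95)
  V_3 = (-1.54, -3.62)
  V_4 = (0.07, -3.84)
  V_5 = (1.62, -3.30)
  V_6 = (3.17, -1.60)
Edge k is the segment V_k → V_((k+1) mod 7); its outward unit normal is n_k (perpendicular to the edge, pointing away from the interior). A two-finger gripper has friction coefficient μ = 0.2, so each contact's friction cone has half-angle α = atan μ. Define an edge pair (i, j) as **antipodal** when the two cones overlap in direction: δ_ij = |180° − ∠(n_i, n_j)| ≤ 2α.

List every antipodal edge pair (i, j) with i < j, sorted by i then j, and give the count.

α = atan 0.2 = 11.31°;  2α = 22.62°
n_0 = (+0.4725, +0.8813)
n_1 = (-0.4482, +0.8939)
n_2 = (-0.9686, -0.2487)
n_3 = (-0.1354, -0.9908)
n_4 = (+0.3290, -0.9443)
n_5 = (+0.7390, -0.6738)
n_6 = (+0.9948, +0.1020)
  (0,1): δ = 125.18°  ·
  (0,2): δ = 47.41°  ·
  (0,3): δ = 20.41°  ✓
  (0,4): δ = 47.40°  ·
  (0,5): δ = 75.84°  ·
  (0,6): δ = 124.05°  ·
  (1,2): δ = 102.23°  ·
  (1,3): δ = 34.41°  ·
  (1,4): δ = 7.42°  ✓
  (1,5): δ = 21.02°  ✓
  (1,6): δ = 69.23°  ·
  (2,3): δ = 112.18°  ·
  (2,4): δ = 85.19°  ·
  (2,5): δ = 56.76°  ·
  (2,6): δ = 8.55°  ✓
  (3,4): δ = 153.01°  ·
  (3,5): δ = 124.58°  ·
  (3,6): δ = 76.37°  ·
  (4,5): δ = 151.57°  ·
  (4,6): δ = 103.35°  ·
  (5,6): δ = 131.79°  ·
antipodal pairs: 4

count = 4; pairs: (0,3), (1,4), (1,5), (2,6)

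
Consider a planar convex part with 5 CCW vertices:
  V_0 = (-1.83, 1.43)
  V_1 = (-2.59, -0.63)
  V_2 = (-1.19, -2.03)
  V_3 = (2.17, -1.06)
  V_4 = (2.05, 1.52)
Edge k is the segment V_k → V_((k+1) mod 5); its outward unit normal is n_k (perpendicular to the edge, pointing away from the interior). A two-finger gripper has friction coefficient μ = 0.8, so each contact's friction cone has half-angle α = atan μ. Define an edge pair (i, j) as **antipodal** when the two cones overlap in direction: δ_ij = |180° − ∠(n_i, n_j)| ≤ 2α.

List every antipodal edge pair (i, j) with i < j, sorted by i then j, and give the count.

count = 5; pairs: (0,2), (0,3), (1,3), (1,4), (2,4)

α = atan 0.8 = 38.66°;  2α = 77.32°
n_0 = (-0.9382, +0.3461)
n_1 = (-0.7071, -0.7071)
n_2 = (+0.2774, -0.9608)
n_3 = (+0.9989, +0.0465)
n_4 = (-0.0232, +0.9997)
  (0,1): δ = 114.75°  ·
  (0,2): δ = 53.65°  ✓
  (0,3): δ = 22.91°  ✓
  (0,4): δ = 111.58°  ·
  (1,2): δ = 118.90°  ·
  (1,3): δ = 42.34°  ✓
  (1,4): δ = 46.33°  ✓
  (2,3): δ = 103.44°  ·
  (2,4): δ = 14.77°  ✓
  (3,4): δ = 91.33°  ·
antipodal pairs: 5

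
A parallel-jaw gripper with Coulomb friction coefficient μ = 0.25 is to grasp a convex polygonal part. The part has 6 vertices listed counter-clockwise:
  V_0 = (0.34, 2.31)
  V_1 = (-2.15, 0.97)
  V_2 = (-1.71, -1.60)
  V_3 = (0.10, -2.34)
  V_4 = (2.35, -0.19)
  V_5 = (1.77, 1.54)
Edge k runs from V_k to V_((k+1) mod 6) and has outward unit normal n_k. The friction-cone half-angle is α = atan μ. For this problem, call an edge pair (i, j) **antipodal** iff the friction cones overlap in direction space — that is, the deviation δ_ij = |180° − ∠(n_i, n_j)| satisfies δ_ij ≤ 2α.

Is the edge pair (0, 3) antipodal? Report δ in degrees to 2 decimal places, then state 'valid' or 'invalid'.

α = atan 0.25 = 14.04°;  2α = 28.07°
edge 0: e_0 = (-2.49, -1.34);  n_0 = (-0.4739, +0.8806)
edge 3: e_3 = (+2.25, +2.15);  n_3 = (+0.6909, -0.7230)
∠(n_0, n_3) = 164.59°
δ = |180° − 164.59°| = 15.41°
15.41° ≤ 2α = 28.07°  →  valid

δ = 15.41°, valid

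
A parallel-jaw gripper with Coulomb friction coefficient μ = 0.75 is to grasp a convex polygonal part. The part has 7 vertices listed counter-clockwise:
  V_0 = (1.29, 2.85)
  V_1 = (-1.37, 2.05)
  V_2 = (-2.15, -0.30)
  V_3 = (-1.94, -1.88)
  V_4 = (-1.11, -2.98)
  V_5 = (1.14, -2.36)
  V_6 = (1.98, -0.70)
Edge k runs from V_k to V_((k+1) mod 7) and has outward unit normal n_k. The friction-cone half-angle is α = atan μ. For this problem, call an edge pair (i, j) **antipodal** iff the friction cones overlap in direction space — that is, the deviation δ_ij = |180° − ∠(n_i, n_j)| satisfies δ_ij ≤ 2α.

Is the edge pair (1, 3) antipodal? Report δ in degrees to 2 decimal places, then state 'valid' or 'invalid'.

δ = 124.60°, invalid

α = atan 0.75 = 36.87°;  2α = 73.74°
edge 1: e_1 = (-0.78, -2.35);  n_1 = (-0.9491, +0.3150)
edge 3: e_3 = (+0.83, -1.10);  n_3 = (-0.7983, -0.6023)
∠(n_1, n_3) = 55.40°
δ = |180° − 55.40°| = 124.60°
124.60° > 2α = 73.74°  →  invalid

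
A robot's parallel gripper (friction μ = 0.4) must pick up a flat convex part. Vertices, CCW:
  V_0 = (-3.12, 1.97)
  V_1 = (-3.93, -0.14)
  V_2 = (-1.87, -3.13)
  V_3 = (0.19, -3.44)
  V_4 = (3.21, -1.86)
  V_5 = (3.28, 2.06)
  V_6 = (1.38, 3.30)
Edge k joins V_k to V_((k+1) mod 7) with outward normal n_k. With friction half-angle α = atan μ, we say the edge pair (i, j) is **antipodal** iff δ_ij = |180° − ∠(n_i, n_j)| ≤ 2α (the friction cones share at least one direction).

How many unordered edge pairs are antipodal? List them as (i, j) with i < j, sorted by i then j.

count = 7; pairs: (0,3), (0,4), (1,4), (1,5), (2,5), (2,6), (3,6)

α = atan 0.4 = 21.80°;  2α = 43.60°
n_0 = (-0.9336, +0.3584)
n_1 = (-0.8235, -0.5673)
n_2 = (-0.1488, -0.9889)
n_3 = (+0.4636, -0.8861)
n_4 = (+0.9998, -0.0179)
n_5 = (+0.5465, +0.8374)
n_6 = (-0.2834, +0.9590)
  (0,1): δ = 124.43°  ·
  (0,2): δ = 77.56°  ·
  (0,3): δ = 41.38°  ✓
  (0,4): δ = 19.98°  ✓
  (0,5): δ = 77.87°  ·
  (0,6): δ = 127.47°  ·
  (1,2): δ = 133.12°  ·
  (1,3): δ = 96.95°  ·
  (1,4): δ = 35.59°  ✓
  (1,5): δ = 22.30°  ✓
  (1,6): δ = 71.90°  ·
  (2,3): δ = 143.82°  ·
  (2,4): δ = 82.47°  ·
  (2,5): δ = 24.57°  ✓
  (2,6): δ = 25.02°  ✓
  (3,4): δ = 118.64°  ·
  (3,5): δ = 60.75°  ·
  (3,6): δ = 11.15°  ✓
  (4,5): δ = 122.11°  ·
  (4,6): δ = 72.51°  ·
  (5,6): δ = 130.40°  ·
antipodal pairs: 7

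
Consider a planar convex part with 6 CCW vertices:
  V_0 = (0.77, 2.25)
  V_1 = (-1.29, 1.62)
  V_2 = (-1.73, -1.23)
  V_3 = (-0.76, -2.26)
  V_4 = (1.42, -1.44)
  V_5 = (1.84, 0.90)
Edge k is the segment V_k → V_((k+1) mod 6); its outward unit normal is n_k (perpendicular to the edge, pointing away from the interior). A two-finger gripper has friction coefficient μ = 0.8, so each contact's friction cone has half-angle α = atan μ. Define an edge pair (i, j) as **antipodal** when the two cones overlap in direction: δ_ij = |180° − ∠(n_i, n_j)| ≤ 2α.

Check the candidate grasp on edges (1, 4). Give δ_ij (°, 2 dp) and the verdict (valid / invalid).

α = atan 0.8 = 38.66°;  2α = 77.32°
edge 1: e_1 = (-0.44, -2.85);  n_1 = (-0.9883, +0.1526)
edge 4: e_4 = (+0.42, +2.34);  n_4 = (+0.9843, -0.1767)
∠(n_1, n_4) = 178.60°
δ = |180° − 178.60°| = 1.40°
1.40° ≤ 2α = 77.32°  →  valid

δ = 1.40°, valid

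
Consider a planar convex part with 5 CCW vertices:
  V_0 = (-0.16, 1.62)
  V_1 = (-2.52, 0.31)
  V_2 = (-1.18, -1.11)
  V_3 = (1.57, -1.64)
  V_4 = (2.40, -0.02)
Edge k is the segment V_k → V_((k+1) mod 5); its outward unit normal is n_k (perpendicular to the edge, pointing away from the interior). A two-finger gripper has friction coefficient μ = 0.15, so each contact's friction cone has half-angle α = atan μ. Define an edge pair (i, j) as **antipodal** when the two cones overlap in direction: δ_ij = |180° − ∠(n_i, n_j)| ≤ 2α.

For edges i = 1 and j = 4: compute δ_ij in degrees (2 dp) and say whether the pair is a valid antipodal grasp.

α = atan 0.15 = 8.53°;  2α = 17.06°
edge 1: e_1 = (+1.34, -1.42);  n_1 = (-0.7273, -0.6863)
edge 4: e_4 = (-2.56, +1.64);  n_4 = (+0.5394, +0.8420)
∠(n_1, n_4) = 165.98°
δ = |180° − 165.98°| = 14.02°
14.02° ≤ 2α = 17.06°  →  valid

δ = 14.02°, valid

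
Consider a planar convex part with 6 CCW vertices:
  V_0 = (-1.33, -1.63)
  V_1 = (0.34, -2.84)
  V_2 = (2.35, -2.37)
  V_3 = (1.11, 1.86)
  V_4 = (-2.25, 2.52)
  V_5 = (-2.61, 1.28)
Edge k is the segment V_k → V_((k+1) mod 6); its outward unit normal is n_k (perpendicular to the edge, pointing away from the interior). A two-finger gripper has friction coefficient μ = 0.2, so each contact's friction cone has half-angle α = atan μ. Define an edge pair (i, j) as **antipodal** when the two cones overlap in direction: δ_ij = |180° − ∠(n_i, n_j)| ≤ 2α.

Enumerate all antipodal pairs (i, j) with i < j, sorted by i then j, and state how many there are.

count = 1; pairs: (2,5)

α = atan 0.2 = 11.31°;  2α = 22.62°
n_0 = (-0.5867, -0.8098)
n_1 = (+0.2277, -0.9737)
n_2 = (+0.9596, +0.2813)
n_3 = (+0.1927, +0.9812)
n_4 = (-0.9603, +0.2788)
n_5 = (-0.9154, -0.4026)
  (0,1): δ = 130.91°  ·
  (0,2): δ = 37.74°  ·
  (0,3): δ = 24.81°  ·
  (0,4): δ = 109.74°  ·
  (0,5): δ = 149.67°  ·
  (1,2): δ = 86.82°  ·
  (1,3): δ = 24.27°  ·
  (1,4): δ = 60.65°  ·
  (1,5): δ = 100.58°  ·
  (2,3): δ = 117.45°  ·
  (2,4): δ = 32.53°  ·
  (2,5): δ = 7.40°  ✓
  (3,4): δ = 95.08°  ·
  (3,5): δ = 55.14°  ·
  (4,5): δ = 140.07°  ·
antipodal pairs: 1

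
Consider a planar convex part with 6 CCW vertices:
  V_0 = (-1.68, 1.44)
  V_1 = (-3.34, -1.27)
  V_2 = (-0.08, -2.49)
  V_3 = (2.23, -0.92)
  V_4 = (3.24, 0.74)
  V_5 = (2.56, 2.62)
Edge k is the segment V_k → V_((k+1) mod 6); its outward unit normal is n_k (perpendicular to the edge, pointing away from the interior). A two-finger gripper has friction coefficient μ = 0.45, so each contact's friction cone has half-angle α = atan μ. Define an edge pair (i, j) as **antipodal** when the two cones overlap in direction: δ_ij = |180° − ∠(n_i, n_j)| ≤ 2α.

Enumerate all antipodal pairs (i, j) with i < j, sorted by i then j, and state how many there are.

α = atan 0.45 = 24.23°;  2α = 48.46°
n_0 = (-0.8527, +0.5223)
n_1 = (-0.3505, -0.9366)
n_2 = (+0.5621, -0.8271)
n_3 = (+0.8543, -0.5198)
n_4 = (+0.9404, +0.3401)
n_5 = (-0.2681, +0.9634)
  (0,1): δ = 79.03°  ·
  (0,2): δ = 24.31°  ✓
  (0,3): δ = 0.17°  ✓
  (0,4): δ = 51.37°  ·
  (0,5): δ = 137.04°  ·
  (1,2): δ = 125.28°  ·
  (1,3): δ = 100.80°  ·
  (1,4): δ = 49.60°  ·
  (1,5): δ = 36.07°  ✓
  (2,3): δ = 155.52°  ·
  (2,4): δ = 104.32°  ·
  (2,5): δ = 18.65°  ✓
  (3,4): δ = 128.80°  ·
  (3,5): δ = 43.13°  ✓
  (4,5): δ = 94.33°  ·
antipodal pairs: 5

count = 5; pairs: (0,2), (0,3), (1,5), (2,5), (3,5)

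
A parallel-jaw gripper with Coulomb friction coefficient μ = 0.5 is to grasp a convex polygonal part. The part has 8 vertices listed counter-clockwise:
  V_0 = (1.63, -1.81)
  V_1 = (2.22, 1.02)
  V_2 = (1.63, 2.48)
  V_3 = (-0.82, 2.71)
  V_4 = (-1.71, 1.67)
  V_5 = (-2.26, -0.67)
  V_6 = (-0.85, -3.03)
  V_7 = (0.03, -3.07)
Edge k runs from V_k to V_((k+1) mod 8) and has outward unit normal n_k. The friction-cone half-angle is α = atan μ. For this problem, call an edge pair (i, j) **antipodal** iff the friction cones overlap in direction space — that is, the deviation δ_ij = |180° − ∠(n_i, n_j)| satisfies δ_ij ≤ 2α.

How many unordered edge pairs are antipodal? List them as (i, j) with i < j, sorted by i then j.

α = atan 0.5 = 26.57°;  2α = 53.13°
n_0 = (+0.9790, -0.2041)
n_1 = (+0.9272, +0.3747)
n_2 = (+0.0935, +0.9956)
n_3 = (-0.7598, +0.6502)
n_4 = (-0.9735, +0.2288)
n_5 = (-0.8585, -0.5129)
n_6 = (-0.0454, -0.9990)
n_7 = (+0.6187, -0.7856)
  (0,1): δ = 146.22°  ·
  (0,2): δ = 83.59°  ·
  (0,3): δ = 28.78°  ✓
  (0,4): δ = 1.45°  ✓
  (0,5): δ = 42.63°  ✓
  (0,6): δ = 99.17°  ·
  (0,7): δ = 140.00°  ·
  (1,2): δ = 117.37°  ·
  (1,3): δ = 62.56°  ·
  (1,4): δ = 35.23°  ✓
  (1,5): δ = 8.85°  ✓
  (1,6): δ = 65.39°  ·
  (1,7): δ = 106.22°  ·
  (2,3): δ = 125.19°  ·
  (2,4): δ = 97.86°  ·
  (2,5): δ = 53.78°  ·
  (2,6): δ = 2.76°  ✓
  (2,7): δ = 43.58°  ✓
  (3,4): δ = 152.67°  ·
  (3,5): δ = 108.59°  ·
  (3,6): δ = 52.05°  ✓
  (3,7): δ = 11.22°  ✓
  (4,5): δ = 135.92°  ·
  (4,6): δ = 79.38°  ·
  (4,7): δ = 38.55°  ✓
  (5,6): δ = 123.46°  ·
  (5,7): δ = 82.64°  ·
  (6,7): δ = 139.18°  ·
antipodal pairs: 10

count = 10; pairs: (0,3), (0,4), (0,5), (1,4), (1,5), (2,6), (2,7), (3,6), (3,7), (4,7)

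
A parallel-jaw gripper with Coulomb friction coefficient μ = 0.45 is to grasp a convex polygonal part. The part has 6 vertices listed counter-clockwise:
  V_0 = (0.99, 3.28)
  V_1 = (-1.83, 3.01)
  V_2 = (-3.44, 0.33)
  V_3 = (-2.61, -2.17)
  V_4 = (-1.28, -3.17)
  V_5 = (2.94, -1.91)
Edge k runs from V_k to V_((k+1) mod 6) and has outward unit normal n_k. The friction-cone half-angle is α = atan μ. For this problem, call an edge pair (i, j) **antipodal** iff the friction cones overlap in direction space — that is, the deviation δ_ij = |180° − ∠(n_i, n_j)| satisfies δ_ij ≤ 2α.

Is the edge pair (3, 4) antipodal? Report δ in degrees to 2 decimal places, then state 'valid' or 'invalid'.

α = atan 0.45 = 24.23°;  2α = 48.46°
edge 3: e_3 = (+1.33, -1.00);  n_3 = (-0.6010, -0.7993)
edge 4: e_4 = (+4.22, +1.26);  n_4 = (+0.2861, -0.9582)
∠(n_3, n_4) = 53.56°
δ = |180° − 53.56°| = 126.44°
126.44° > 2α = 48.46°  →  invalid

δ = 126.44°, invalid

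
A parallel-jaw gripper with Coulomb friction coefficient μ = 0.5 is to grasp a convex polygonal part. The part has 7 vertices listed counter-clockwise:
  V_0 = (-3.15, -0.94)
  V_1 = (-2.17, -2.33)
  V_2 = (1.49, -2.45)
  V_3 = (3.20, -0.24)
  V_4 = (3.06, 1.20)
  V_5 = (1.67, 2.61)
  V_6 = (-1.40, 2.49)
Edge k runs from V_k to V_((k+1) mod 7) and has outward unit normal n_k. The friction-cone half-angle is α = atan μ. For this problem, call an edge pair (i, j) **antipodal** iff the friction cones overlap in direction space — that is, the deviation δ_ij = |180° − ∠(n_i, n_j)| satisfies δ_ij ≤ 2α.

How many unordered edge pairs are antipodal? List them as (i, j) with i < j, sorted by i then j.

α = atan 0.5 = 26.57°;  2α = 53.13°
n_0 = (-0.8173, -0.5762)
n_1 = (-0.0328, -0.9995)
n_2 = (+0.7909, -0.6120)
n_3 = (+0.9953, +0.0968)
n_4 = (+0.7121, +0.7020)
n_5 = (-0.0391, +0.9992)
n_6 = (-0.8908, +0.4545)
  (0,1): δ = 127.06°  ·
  (0,2): δ = 72.92°  ·
  (0,3): δ = 29.63°  ✓
  (0,4): δ = 9.41°  ✓
  (0,5): δ = 57.05°  ·
  (0,6): δ = 117.78°  ·
  (1,2): δ = 125.85°  ·
  (1,3): δ = 82.57°  ·
  (1,4): δ = 43.53°  ✓
  (1,5): δ = 4.12°  ✓
  (1,6): δ = 64.85°  ·
  (2,3): δ = 136.72°  ·
  (2,4): δ = 97.68°  ·
  (2,5): δ = 50.03°  ✓
  (2,6): δ = 10.70°  ✓
  (3,4): δ = 140.96°  ·
  (3,5): δ = 93.31°  ·
  (3,6): δ = 32.58°  ✓
  (4,5): δ = 132.35°  ·
  (4,6): δ = 71.62°  ·
  (5,6): δ = 119.27°  ·
antipodal pairs: 7

count = 7; pairs: (0,3), (0,4), (1,4), (1,5), (2,5), (2,6), (3,6)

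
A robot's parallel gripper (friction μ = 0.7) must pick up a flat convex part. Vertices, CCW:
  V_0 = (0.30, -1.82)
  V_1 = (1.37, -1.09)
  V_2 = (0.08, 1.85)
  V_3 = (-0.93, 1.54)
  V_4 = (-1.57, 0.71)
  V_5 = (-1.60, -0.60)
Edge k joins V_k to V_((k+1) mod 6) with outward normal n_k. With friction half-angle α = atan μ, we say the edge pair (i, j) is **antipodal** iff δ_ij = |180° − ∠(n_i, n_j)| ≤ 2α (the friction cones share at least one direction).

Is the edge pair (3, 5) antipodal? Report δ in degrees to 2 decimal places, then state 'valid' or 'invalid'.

α = atan 0.7 = 34.99°;  2α = 69.98°
edge 3: e_3 = (-0.64, -0.83);  n_3 = (-0.7919, +0.6106)
edge 5: e_5 = (+1.90, -1.22);  n_5 = (-0.5403, -0.8415)
∠(n_3, n_5) = 94.93°
δ = |180° − 94.93°| = 85.07°
85.07° > 2α = 69.98°  →  invalid

δ = 85.07°, invalid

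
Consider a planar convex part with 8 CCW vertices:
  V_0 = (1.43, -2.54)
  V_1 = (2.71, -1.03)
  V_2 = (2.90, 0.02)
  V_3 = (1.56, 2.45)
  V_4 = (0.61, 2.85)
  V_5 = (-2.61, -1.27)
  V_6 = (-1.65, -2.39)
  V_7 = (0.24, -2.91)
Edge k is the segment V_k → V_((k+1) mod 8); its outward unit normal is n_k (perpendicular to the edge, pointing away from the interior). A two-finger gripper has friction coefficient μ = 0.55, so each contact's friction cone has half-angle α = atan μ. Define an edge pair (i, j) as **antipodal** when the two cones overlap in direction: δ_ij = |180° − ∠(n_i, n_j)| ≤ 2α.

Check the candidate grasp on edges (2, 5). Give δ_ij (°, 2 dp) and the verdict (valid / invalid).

δ = 11.73°, valid

α = atan 0.55 = 28.81°;  2α = 57.62°
edge 2: e_2 = (-1.34, +2.43);  n_2 = (+0.8757, +0.4829)
edge 5: e_5 = (+0.96, -1.12);  n_5 = (-0.7593, -0.6508)
∠(n_2, n_5) = 168.27°
δ = |180° − 168.27°| = 11.73°
11.73° ≤ 2α = 57.62°  →  valid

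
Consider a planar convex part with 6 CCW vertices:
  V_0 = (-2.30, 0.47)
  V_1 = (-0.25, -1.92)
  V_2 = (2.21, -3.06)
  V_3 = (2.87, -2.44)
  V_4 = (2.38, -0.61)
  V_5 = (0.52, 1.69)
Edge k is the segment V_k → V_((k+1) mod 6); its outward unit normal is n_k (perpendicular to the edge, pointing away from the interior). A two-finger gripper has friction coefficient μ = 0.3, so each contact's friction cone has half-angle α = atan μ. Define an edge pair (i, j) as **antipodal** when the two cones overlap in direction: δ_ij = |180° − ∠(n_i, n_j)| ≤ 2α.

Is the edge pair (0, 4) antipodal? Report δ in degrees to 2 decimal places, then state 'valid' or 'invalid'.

α = atan 0.3 = 16.70°;  2α = 33.40°
edge 0: e_0 = (+2.05, -2.39);  n_0 = (-0.7590, -0.6511)
edge 4: e_4 = (-1.86, +2.30);  n_4 = (+0.7776, +0.6288)
∠(n_0, n_4) = 178.34°
δ = |180° − 178.34°| = 1.66°
1.66° ≤ 2α = 33.40°  →  valid

δ = 1.66°, valid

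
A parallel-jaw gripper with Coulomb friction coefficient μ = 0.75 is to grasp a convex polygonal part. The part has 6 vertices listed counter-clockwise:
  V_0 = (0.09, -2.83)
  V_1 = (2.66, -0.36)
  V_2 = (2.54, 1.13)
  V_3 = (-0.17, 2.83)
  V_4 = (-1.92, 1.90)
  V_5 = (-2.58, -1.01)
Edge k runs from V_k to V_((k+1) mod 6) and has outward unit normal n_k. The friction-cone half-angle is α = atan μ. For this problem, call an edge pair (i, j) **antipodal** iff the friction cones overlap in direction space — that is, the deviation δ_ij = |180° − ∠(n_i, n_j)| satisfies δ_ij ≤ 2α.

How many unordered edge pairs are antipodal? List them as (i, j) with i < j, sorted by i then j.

α = atan 0.75 = 36.87°;  2α = 73.74°
n_0 = (+0.6929, -0.7210)
n_1 = (+0.9968, +0.0803)
n_2 = (+0.5314, +0.8471)
n_3 = (-0.4693, +0.8831)
n_4 = (-0.9752, +0.2212)
n_5 = (-0.5632, -0.8263)
  (0,1): δ = 129.26°  ·
  (0,2): δ = 75.96°  ·
  (0,3): δ = 15.88°  ✓
  (0,4): δ = 33.36°  ✓
  (0,5): δ = 101.86°  ·
  (1,2): δ = 126.70°  ·
  (1,3): δ = 66.62°  ✓
  (1,4): δ = 17.38°  ✓
  (1,5): δ = 51.12°  ✓
  (2,3): δ = 119.91°  ·
  (2,4): δ = 70.68°  ✓
  (2,5): δ = 2.18°  ✓
  (3,4): δ = 130.77°  ·
  (3,5): δ = 62.27°  ✓
  (4,5): δ = 111.50°  ·
antipodal pairs: 8

count = 8; pairs: (0,3), (0,4), (1,3), (1,4), (1,5), (2,4), (2,5), (3,5)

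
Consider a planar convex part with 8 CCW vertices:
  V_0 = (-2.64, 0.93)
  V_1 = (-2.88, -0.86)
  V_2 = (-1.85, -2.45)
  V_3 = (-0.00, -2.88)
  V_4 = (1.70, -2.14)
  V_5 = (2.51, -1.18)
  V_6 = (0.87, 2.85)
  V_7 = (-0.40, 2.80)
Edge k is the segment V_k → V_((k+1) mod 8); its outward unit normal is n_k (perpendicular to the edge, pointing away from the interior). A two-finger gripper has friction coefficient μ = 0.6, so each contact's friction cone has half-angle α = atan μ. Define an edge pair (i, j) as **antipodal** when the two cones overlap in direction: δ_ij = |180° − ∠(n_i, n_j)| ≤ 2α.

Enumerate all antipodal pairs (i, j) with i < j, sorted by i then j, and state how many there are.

α = atan 0.6 = 30.96°;  2α = 61.93°
n_0 = (-0.9911, +0.1329)
n_1 = (-0.8393, -0.5437)
n_2 = (-0.2264, -0.9740)
n_3 = (+0.3991, -0.9169)
n_4 = (+0.7643, -0.6449)
n_5 = (+0.9262, +0.3769)
n_6 = (-0.0393, +0.9992)
n_7 = (-0.6409, +0.7677)
  (0,1): δ = 139.43°  ·
  (0,2): δ = 95.45°  ·
  (0,3): δ = 58.84°  ✓
  (0,4): δ = 32.52°  ✓
  (0,5): δ = 29.78°  ✓
  (0,6): δ = 99.89°  ·
  (0,7): δ = 137.49°  ·
  (1,2): δ = 136.02°  ·
  (1,3): δ = 99.41°  ·
  (1,4): δ = 73.09°  ·
  (1,5): δ = 10.79°  ✓
  (1,6): δ = 59.32°  ✓
  (1,7): δ = 96.92°  ·
  (2,3): δ = 143.39°  ·
  (2,4): δ = 117.07°  ·
  (2,5): δ = 54.77°  ✓
  (2,6): δ = 15.34°  ✓
  (2,7): δ = 52.94°  ✓
  (3,4): δ = 153.68°  ·
  (3,5): δ = 91.38°  ·
  (3,6): δ = 21.27°  ✓
  (3,7): δ = 16.33°  ✓
  (4,5): δ = 117.70°  ·
  (4,6): δ = 47.59°  ✓
  (4,7): δ = 9.99°  ✓
  (5,6): δ = 109.89°  ·
  (5,7): δ = 72.29°  ·
  (6,7): δ = 142.40°  ·
antipodal pairs: 12

count = 12; pairs: (0,3), (0,4), (0,5), (1,5), (1,6), (2,5), (2,6), (2,7), (3,6), (3,7), (4,6), (4,7)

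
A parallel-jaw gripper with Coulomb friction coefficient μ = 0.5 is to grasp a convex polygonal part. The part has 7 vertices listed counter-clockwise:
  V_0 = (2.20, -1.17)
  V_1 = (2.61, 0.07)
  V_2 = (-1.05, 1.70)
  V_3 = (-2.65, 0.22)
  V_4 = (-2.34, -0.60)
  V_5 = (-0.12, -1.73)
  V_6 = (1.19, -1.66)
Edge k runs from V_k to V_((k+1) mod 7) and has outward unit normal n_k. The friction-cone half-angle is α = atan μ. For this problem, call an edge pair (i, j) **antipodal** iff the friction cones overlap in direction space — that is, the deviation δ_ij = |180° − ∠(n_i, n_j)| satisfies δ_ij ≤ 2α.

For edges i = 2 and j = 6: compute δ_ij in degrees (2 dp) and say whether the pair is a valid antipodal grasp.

δ = 16.89°, valid

α = atan 0.5 = 26.57°;  2α = 53.13°
edge 2: e_2 = (-1.60, -1.48);  n_2 = (-0.6790, +0.7341)
edge 6: e_6 = (+1.01, +0.49);  n_6 = (+0.4365, -0.8997)
∠(n_2, n_6) = 163.11°
δ = |180° − 163.11°| = 16.89°
16.89° ≤ 2α = 53.13°  →  valid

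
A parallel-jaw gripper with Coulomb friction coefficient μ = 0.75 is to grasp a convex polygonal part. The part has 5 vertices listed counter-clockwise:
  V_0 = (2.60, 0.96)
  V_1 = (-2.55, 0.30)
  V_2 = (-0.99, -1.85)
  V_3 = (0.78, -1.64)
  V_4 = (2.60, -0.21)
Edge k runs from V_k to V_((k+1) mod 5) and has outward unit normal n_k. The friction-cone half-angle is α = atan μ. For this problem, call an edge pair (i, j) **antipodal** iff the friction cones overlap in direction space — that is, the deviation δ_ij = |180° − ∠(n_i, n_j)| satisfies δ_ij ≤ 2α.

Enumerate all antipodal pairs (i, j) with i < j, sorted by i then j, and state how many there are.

α = atan 0.75 = 36.87°;  2α = 73.74°
n_0 = (-0.1271, +0.9919)
n_1 = (-0.8094, -0.5873)
n_2 = (+0.1178, -0.9930)
n_3 = (+0.6178, -0.7863)
n_4 = (+1.0000, -0.0000)
  (0,1): δ = 61.34°  ✓
  (0,2): δ = 0.54°  ✓
  (0,3): δ = 30.85°  ✓
  (0,4): δ = 82.70°  ·
  (1,2): δ = 119.20°  ·
  (1,3): δ = 87.81°  ·
  (1,4): δ = 35.96°  ✓
  (2,3): δ = 148.61°  ·
  (2,4): δ = 96.77°  ·
  (3,4): δ = 128.16°  ·
antipodal pairs: 4

count = 4; pairs: (0,1), (0,2), (0,3), (1,4)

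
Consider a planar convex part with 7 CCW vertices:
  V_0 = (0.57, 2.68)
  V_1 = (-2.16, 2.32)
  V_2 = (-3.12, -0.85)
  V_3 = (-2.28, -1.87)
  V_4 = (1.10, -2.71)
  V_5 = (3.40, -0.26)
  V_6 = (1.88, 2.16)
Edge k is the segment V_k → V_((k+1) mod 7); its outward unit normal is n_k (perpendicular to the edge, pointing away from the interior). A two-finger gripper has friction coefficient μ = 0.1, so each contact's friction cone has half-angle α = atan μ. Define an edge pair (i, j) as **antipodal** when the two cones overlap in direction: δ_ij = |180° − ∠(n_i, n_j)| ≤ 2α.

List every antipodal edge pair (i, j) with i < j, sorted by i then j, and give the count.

count = 2; pairs: (2,5), (3,6)

α = atan 0.1 = 5.71°;  2α = 11.42°
n_0 = (-0.1307, +0.9914)
n_1 = (-0.9571, +0.2898)
n_2 = (-0.7719, -0.6357)
n_3 = (-0.2412, -0.9705)
n_4 = (+0.7291, -0.6844)
n_5 = (+0.8468, +0.5319)
n_6 = (+0.3689, +0.9295)
  (0,1): δ = 114.36°  ·
  (0,2): δ = 58.04°  ·
  (0,3): δ = 21.47°  ·
  (0,4): δ = 39.30°  ·
  (0,5): δ = 114.62°  ·
  (0,6): δ = 150.84°  ·
  (1,2): δ = 123.68°  ·
  (1,3): δ = 87.11°  ·
  (1,4): δ = 26.34°  ·
  (1,5): δ = 48.98°  ·
  (1,6): δ = 85.20°  ·
  (2,3): δ = 143.43°  ·
  (2,4): δ = 82.66°  ·
  (2,5): δ = 7.34°  ✓
  (2,6): δ = 28.88°  ·
  (3,4): δ = 119.23°  ·
  (3,5): δ = 43.91°  ·
  (3,6): δ = 7.69°  ✓
  (4,5): δ = 104.68°  ·
  (4,6): δ = 68.46°  ·
  (5,6): δ = 143.78°  ·
antipodal pairs: 2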